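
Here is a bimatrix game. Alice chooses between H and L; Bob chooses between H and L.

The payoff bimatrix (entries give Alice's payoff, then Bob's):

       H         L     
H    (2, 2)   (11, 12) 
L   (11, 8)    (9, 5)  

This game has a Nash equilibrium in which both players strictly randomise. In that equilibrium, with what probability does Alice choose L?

10/13

Let p be the probability that Alice plays H. In a completely mixed equilibrium, Bob must be indifferent between H and L.
Bob's expected payoff from H is 2p + 8(1−p); from L it is 12p + 5(1−p).
Setting these equal: −6p + 8 = 7p + 5, so p = 3/13.
Therefore Alice plays L with probability 1 − 3/13 = 10/13.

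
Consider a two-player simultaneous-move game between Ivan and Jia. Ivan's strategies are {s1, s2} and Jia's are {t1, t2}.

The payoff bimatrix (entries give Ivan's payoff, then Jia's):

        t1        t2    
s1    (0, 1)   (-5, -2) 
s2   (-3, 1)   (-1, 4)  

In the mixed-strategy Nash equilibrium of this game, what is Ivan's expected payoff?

First find q, the probability Jia plays t1, from Ivan's indifference between s1 and s2: −5(1−q) = −3q − (1−q), giving q = 4/7.
Since Ivan is indifferent in equilibrium, Ivan's expected payoff equals the payoff from either row against (4/7, 3/7). Using s1: −5(3/7) = -15/7.

-15/7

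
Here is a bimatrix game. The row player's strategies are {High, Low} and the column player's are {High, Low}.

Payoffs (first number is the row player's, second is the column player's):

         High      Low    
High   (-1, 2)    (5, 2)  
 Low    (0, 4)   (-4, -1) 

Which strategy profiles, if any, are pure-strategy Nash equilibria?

(High, High): the row player prefers Low (0 > -1) — not an equilibrium.
(High, Low): the row player gets 5 ≥ -4 from Low, and the column player gets 2 ≥ 2 from High — Nash equilibrium.
(Low, High): the row player gets 0 ≥ -1 from High, and the column player gets 4 ≥ -1 from Low — Nash equilibrium.
(Low, Low): the row player prefers High (5 > -4); the column player prefers High (4 > -1) — not an equilibrium.

(High, Low) and (Low, High)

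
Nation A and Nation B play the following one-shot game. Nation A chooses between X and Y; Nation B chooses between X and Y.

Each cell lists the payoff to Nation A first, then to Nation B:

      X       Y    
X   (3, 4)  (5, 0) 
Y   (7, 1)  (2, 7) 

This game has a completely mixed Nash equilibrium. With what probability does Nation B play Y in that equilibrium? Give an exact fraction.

Let c be the probability that Nation B plays X. In a completely mixed equilibrium, Nation A must be indifferent between X and Y.
Nation A's expected payoff from X is 3c + 5(1−c); from Y it is 7c + 2(1−c).
Setting these equal: −2c + 5 = 5c + 2, so c = 3/7.
Therefore Nation B plays Y with probability 1 − 3/7 = 4/7.

4/7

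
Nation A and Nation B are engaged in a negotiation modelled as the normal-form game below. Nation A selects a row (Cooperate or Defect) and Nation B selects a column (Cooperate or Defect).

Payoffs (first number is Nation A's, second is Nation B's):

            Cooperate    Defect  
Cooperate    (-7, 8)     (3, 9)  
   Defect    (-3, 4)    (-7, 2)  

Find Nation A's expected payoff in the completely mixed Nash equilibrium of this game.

First find q, the probability Nation B plays Cooperate, from Nation A's indifference between Cooperate and Defect: −7q + 3(1−q) = −3q − 7(1−q), giving q = 5/7.
Since Nation A is indifferent in equilibrium, Nation A's expected payoff equals the payoff from either row against (5/7, 2/7). Using Cooperate: −7(5/7) + 3(2/7) = -29/7.

-29/7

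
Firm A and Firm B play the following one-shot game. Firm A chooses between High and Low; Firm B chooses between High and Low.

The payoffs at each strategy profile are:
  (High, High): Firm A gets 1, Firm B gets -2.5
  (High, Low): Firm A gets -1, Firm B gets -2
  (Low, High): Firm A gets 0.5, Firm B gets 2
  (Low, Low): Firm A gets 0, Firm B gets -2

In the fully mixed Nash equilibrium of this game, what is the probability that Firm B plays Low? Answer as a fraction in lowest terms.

Let c be the probability that Firm B plays High. In a completely mixed equilibrium, Firm A must be indifferent between High and Low.
Firm A's expected payoff from High is c − (1−c); from Low it is 0.5c.
Setting these equal: 2c − 1 = 0.5c, so c = 2/3.
Therefore Firm B plays Low with probability 1 − 2/3 = 1/3.

1/3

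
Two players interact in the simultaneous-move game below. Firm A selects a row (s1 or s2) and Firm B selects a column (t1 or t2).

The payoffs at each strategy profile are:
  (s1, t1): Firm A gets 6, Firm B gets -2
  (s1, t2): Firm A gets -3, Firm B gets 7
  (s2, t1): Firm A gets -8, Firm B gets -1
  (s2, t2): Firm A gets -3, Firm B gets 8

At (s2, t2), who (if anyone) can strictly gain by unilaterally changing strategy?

Neither

Firm A at (s2, t2) earns -3; deviating to s1 yields -3 — not better.
Firm B earns 8; deviating to t1 yields -1 — not better.
Neither player can strictly improve; the profile is a Nash equilibrium.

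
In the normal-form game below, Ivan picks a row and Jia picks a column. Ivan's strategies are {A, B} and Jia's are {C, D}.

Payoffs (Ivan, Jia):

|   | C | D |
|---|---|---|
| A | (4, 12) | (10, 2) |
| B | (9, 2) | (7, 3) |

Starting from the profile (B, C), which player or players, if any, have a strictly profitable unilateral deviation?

Ivan at (B, C) earns 9; deviating to A yields 4 — not better.
Jia earns 2; deviating to D yields 3 — a strict improvement.
Only Jia has a strictly profitable deviation.

Jia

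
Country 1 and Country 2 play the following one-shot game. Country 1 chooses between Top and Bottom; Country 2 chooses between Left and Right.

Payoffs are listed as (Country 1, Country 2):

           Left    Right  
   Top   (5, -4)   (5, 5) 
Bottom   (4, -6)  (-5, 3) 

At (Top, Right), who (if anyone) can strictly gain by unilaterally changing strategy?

Neither

Country 1 at (Top, Right) earns 5; deviating to Bottom yields -5 — not better.
Country 2 earns 5; deviating to Left yields -4 — not better.
Neither player can strictly improve; the profile is a Nash equilibrium.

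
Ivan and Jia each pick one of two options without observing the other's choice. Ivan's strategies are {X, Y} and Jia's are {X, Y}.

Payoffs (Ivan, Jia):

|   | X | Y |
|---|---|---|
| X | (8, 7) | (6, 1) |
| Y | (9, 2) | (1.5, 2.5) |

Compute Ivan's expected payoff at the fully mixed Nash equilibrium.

First find y, the probability Jia plays X, from Ivan's indifference between X and Y: 8y + 6(1−y) = 9y + 1.5(1−y), giving y = 9/11.
Since Ivan is indifferent in equilibrium, Ivan's expected payoff equals the payoff from either row against (9/11, 2/11). Using X: 8(9/11) + 6(2/11) = 84/11.

84/11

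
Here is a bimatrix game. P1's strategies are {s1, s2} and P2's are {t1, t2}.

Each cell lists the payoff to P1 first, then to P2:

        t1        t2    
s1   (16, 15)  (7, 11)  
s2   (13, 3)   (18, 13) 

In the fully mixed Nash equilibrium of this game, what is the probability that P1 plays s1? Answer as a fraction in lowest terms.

Let x be the probability that P1 plays s1. In a completely mixed equilibrium, P2 must be indifferent between t1 and t2.
P2's expected payoff from t1 is 15x + 3(1−x); from t2 it is 11x + 13(1−x).
Setting these equal: 12x + 3 = −2x + 13, so x = 5/7.

5/7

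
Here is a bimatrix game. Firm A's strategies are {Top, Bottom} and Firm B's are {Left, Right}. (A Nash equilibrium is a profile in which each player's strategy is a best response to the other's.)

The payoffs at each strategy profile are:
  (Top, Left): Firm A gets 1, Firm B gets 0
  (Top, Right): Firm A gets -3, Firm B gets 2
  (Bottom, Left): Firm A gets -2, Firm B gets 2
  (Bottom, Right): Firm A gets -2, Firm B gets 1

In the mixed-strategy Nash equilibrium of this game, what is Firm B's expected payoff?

4/3

First find p, the probability Firm A plays Top, from Firm B's indifference between Left and Right: 2(1−p) = 2p + (1−p), giving p = 1/3.
Since Firm B is indifferent in equilibrium, Firm B's expected payoff equals the payoff from either column against (1/3, 2/3). Using Left: 2(2/3) = 4/3.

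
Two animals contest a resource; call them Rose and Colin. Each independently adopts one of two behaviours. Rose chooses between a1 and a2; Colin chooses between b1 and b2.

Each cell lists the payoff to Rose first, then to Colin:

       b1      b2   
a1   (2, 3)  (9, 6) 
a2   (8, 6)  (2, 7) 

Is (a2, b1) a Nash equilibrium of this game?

At (a2, b1), Rose earns 8; switching to a1 would give 2, so Rose has no profitable deviation.
Colin earns 6; switching to b2 would give 7, so Colin would deviate.
Since at least one player can profitably deviate, this is not a Nash equilibrium.

No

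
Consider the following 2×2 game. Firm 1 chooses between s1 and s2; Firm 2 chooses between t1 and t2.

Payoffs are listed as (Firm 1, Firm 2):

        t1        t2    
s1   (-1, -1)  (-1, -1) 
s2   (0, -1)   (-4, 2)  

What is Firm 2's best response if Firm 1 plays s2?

Against s2, Firm 2 earns -1 from t1 and 2 from t2.
So t2 is the best response.

t2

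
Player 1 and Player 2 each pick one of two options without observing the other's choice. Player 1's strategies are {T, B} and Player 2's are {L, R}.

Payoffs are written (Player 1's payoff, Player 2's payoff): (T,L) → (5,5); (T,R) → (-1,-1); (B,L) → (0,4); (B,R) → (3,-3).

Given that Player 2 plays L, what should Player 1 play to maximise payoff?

Against L, Player 1 earns 5 from T and 0 from B.
So T is the best response.

T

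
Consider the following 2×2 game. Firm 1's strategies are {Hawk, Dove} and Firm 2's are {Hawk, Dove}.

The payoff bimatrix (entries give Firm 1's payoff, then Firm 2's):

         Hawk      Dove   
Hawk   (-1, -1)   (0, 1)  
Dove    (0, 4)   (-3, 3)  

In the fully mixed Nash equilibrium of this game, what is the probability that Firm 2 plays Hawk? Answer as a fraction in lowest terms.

Let q be the probability that Firm 2 plays Hawk. In a completely mixed equilibrium, Firm 1 must be indifferent between Hawk and Dove.
Firm 1's expected payoff from Hawk is −q; from Dove it is −3(1−q).
Setting these equal: −q = 3q − 3, so q = 3/4.

3/4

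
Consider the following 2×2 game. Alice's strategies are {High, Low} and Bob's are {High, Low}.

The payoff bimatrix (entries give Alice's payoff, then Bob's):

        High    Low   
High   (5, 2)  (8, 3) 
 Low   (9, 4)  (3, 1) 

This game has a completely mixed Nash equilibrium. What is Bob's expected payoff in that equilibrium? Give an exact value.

5/2

First find p, the probability Alice plays High, from Bob's indifference between High and Low: 2p + 4(1−p) = 3p + (1−p), giving p = 3/4.
Since Bob is indifferent in equilibrium, Bob's expected payoff equals the payoff from either column against (3/4, 1/4). Using High: 2(3/4) + 4(1/4) = 5/2.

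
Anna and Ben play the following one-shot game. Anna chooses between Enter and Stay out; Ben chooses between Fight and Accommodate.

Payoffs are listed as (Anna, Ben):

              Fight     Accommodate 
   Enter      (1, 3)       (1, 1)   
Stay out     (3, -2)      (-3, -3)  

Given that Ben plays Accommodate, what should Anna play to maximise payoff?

Against Accommodate, Anna earns 1 from Enter and -3 from Stay out.
So Enter is the best response.

Enter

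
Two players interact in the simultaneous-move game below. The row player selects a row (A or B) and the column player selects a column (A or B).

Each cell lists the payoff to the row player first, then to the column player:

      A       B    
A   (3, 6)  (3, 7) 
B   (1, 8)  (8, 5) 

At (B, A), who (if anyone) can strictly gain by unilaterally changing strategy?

The row player

The row player at (B, A) earns 1; deviating to A yields 3 — a strict improvement.
The column player earns 8; deviating to B yields 5 — not better.
Only the row player has a strictly profitable deviation.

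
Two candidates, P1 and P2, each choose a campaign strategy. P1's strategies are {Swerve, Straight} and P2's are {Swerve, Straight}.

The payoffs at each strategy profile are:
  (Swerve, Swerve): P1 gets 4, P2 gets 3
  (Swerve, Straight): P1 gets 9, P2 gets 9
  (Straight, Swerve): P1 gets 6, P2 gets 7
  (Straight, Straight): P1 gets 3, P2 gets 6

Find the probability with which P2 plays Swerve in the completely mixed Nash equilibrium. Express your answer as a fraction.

Let c be the probability that P2 plays Swerve. In a completely mixed equilibrium, P1 must be indifferent between Swerve and Straight.
P1's expected payoff from Swerve is 4c + 9(1−c); from Straight it is 6c + 3(1−c).
Setting these equal: −5c + 9 = 3c + 3, so c = 3/4.

3/4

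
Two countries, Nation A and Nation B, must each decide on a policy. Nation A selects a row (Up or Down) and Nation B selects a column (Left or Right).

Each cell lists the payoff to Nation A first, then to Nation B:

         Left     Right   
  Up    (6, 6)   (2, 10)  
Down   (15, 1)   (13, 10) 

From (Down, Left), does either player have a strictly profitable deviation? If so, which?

Nation A at (Down, Left) earns 15; deviating to Up yields 6 — not better.
Nation B earns 1; deviating to Right yields 10 — a strict improvement.
Only Nation B has a strictly profitable deviation.

Nation B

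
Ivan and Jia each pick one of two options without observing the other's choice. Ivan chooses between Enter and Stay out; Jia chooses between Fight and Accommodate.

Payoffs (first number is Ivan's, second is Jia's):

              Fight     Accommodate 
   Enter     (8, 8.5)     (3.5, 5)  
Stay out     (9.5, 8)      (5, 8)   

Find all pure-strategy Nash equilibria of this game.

(Stay out, Fight) and (Stay out, Accommodate)

(Enter, Fight): Ivan prefers Stay out (9.5 > 8) — not an equilibrium.
(Enter, Accommodate): Ivan prefers Stay out (5 > 3.5); Jia prefers Fight (8.5 > 5) — not an equilibrium.
(Stay out, Fight): Ivan gets 9.5 ≥ 8 from Enter, and Jia gets 8 ≥ 8 from Accommodate — Nash equilibrium.
(Stay out, Accommodate): Ivan gets 5 ≥ 3.5 from Enter, and Jia gets 8 ≥ 8 from Fight — Nash equilibrium.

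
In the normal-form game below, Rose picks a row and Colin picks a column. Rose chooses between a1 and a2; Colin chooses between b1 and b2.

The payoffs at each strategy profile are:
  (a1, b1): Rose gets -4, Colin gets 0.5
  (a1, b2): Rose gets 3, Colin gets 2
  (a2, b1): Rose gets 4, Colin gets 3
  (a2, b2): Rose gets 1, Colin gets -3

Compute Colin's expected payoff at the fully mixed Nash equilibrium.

First find p, the probability Rose plays a1, from Colin's indifference between b1 and b2: 0.5p + 3(1−p) = 2p − 3(1−p), giving p = 4/5.
Since Colin is indifferent in equilibrium, Colin's expected payoff equals the payoff from either column against (4/5, 1/5). Using b1: 0.5(4/5) + 3(1/5) = 1.

1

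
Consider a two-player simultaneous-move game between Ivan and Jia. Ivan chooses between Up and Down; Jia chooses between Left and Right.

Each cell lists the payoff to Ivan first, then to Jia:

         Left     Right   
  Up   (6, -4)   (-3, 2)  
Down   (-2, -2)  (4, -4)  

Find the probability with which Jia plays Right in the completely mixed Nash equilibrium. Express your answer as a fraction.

Let q be the probability that Jia plays Left. In a completely mixed equilibrium, Ivan must be indifferent between Up and Down.
Ivan's expected payoff from Up is 6q − 3(1−q); from Down it is −2q + 4(1−q).
Setting these equal: 9q − 3 = −6q + 4, so q = 7/15.
Therefore Jia plays Right with probability 1 − 7/15 = 8/15.

8/15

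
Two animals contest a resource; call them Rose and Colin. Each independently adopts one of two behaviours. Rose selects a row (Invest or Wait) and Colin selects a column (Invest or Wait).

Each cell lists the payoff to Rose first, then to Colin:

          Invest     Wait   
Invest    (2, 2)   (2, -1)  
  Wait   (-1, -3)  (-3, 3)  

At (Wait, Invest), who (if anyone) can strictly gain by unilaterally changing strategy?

Rose at (Wait, Invest) earns -1; deviating to Invest yields 2 — a strict improvement.
Colin earns -3; deviating to Wait yields 3 — a strict improvement.
Both Rose and Colin have strictly profitable deviations.

Both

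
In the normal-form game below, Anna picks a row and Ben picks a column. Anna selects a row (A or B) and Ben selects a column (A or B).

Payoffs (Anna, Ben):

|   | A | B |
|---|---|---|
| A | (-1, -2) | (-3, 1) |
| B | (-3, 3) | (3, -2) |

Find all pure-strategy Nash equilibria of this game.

(A, A): Ben prefers B (1 > -2) — not an equilibrium.
(A, B): Anna prefers B (3 > -3) — not an equilibrium.
(B, A): Anna prefers A (-1 > -3) — not an equilibrium.
(B, B): Ben prefers A (3 > -2) — not an equilibrium.

none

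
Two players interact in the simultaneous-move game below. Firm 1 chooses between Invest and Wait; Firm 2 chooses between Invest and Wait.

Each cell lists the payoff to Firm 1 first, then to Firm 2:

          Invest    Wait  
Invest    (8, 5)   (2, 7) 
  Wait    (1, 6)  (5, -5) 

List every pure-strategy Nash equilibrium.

none

(Invest, Invest): Firm 2 prefers Wait (7 > 5) — not an equilibrium.
(Invest, Wait): Firm 1 prefers Wait (5 > 2) — not an equilibrium.
(Wait, Invest): Firm 1 prefers Invest (8 > 1) — not an equilibrium.
(Wait, Wait): Firm 2 prefers Invest (6 > -5) — not an equilibrium.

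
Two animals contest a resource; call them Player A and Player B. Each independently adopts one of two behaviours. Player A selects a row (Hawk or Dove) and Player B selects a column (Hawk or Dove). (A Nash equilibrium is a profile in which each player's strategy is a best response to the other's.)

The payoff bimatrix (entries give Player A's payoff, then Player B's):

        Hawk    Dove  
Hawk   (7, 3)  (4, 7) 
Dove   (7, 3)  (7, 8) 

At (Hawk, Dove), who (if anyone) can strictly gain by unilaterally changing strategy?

Player A at (Hawk, Dove) earns 4; deviating to Dove yields 7 — a strict improvement.
Player B earns 7; deviating to Hawk yields 3 — not better.
Only Player A has a strictly profitable deviation.

Player A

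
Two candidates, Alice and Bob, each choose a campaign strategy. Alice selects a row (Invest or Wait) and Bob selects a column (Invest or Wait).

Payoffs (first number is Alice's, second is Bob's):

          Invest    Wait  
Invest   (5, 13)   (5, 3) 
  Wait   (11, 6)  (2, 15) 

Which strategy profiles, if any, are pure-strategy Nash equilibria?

(Invest, Invest): Alice prefers Wait (11 > 5) — not an equilibrium.
(Invest, Wait): Bob prefers Invest (13 > 3) — not an equilibrium.
(Wait, Invest): Bob prefers Wait (15 > 6) — not an equilibrium.
(Wait, Wait): Alice prefers Invest (5 > 2) — not an equilibrium.

none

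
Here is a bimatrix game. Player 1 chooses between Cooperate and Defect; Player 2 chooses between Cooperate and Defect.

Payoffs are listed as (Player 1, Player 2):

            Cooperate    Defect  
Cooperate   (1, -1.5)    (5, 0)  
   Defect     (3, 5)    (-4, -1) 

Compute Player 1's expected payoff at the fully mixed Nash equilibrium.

19/11

First find y, the probability Player 2 plays Cooperate, from Player 1's indifference between Cooperate and Defect: y + 5(1−y) = 3y − 4(1−y), giving y = 9/11.
Since Player 1 is indifferent in equilibrium, Player 1's expected payoff equals the payoff from either row against (9/11, 2/11). Using Cooperate: (9/11) + 5(2/11) = 19/11.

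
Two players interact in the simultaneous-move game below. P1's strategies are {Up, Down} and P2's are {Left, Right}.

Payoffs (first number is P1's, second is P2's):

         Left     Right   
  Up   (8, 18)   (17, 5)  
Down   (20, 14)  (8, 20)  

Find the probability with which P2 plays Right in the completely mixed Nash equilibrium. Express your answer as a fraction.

Let c be the probability that P2 plays Left. In a completely mixed equilibrium, P1 must be indifferent between Up and Down.
P1's expected payoff from Up is 8c + 17(1−c); from Down it is 20c + 8(1−c).
Setting these equal: −9c + 17 = 12c + 8, so c = 3/7.
Therefore P2 plays Right with probability 1 − 3/7 = 4/7.

4/7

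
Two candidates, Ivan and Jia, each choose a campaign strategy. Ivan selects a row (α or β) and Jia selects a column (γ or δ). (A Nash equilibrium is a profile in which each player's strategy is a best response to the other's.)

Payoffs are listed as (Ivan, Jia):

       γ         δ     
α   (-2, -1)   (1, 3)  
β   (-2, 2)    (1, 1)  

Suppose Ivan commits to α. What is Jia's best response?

δ

Against α, Jia earns -1 from γ and 3 from δ.
So δ is the best response.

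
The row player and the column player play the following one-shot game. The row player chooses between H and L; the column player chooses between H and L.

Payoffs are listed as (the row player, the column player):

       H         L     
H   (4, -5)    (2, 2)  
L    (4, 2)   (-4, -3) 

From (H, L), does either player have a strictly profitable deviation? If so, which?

The row player at (H, L) earns 2; deviating to L yields -4 — not better.
The column player earns 2; deviating to H yields -5 — not better.
Neither player can strictly improve; the profile is a Nash equilibrium.

Neither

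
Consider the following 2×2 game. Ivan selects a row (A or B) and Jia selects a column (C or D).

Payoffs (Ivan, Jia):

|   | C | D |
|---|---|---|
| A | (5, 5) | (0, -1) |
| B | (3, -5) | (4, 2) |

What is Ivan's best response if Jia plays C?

Against C, Ivan earns 5 from A and 3 from B.
So A is the best response.

A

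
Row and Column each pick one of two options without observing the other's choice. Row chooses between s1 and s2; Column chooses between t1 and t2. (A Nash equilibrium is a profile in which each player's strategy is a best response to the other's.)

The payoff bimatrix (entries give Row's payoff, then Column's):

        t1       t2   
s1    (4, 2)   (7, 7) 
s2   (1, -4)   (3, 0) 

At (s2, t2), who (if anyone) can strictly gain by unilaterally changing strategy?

Row at (s2, t2) earns 3; deviating to s1 yields 7 — a strict improvement.
Column earns 0; deviating to t1 yields -4 — not better.
Only Row has a strictly profitable deviation.

Row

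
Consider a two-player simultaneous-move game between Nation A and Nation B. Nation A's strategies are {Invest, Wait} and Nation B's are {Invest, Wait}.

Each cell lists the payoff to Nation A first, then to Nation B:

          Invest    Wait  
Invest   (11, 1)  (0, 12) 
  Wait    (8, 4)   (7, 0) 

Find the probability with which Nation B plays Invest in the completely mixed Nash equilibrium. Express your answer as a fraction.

7/10

Let c be the probability that Nation B plays Invest. In a completely mixed equilibrium, Nation A must be indifferent between Invest and Wait.
Nation A's expected payoff from Invest is 11c; from Wait it is 8c + 7(1−c).
Setting these equal: 11c = c + 7, so c = 7/10.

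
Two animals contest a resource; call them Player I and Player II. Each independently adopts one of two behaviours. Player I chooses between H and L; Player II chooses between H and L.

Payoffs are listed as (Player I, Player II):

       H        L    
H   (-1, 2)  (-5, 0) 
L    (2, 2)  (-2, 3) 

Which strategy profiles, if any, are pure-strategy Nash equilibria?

(L, L)

(H, H): Player I prefers L (2 > -1) — not an equilibrium.
(H, L): Player I prefers L (-2 > -5); Player II prefers H (2 > 0) — not an equilibrium.
(L, H): Player II prefers L (3 > 2) — not an equilibrium.
(L, L): Player I gets -2 ≥ -5 from H, and Player II gets 3 ≥ 2 from H — Nash equilibrium.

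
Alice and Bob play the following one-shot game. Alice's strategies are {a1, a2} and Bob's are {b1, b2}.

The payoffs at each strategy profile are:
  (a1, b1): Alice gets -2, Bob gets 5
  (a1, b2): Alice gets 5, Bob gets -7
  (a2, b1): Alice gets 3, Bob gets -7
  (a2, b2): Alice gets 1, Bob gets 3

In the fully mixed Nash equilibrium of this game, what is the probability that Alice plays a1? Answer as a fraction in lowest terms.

Let p be the probability that Alice plays a1. In a completely mixed equilibrium, Bob must be indifferent between b1 and b2.
Bob's expected payoff from b1 is 5p − 7(1−p); from b2 it is −7p + 3(1−p).
Setting these equal: 12p − 7 = −10p + 3, so p = 5/11.

5/11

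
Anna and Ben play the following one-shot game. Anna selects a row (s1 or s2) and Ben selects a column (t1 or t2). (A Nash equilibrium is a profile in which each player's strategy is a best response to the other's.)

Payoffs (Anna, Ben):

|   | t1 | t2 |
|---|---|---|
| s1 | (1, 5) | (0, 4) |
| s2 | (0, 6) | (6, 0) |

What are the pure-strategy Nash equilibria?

(s1, t1)

(s1, t1): Anna gets 1 ≥ 0 from s2, and Ben gets 5 ≥ 4 from t2 — Nash equilibrium.
(s1, t2): Anna prefers s2 (6 > 0); Ben prefers t1 (5 > 4) — not an equilibrium.
(s2, t1): Anna prefers s1 (1 > 0) — not an equilibrium.
(s2, t2): Ben prefers t1 (6 > 0) — not an equilibrium.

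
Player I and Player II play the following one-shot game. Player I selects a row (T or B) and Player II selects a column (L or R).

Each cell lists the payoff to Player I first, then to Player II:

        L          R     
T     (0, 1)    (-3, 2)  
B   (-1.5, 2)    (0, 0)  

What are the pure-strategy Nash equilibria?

(T, L): Player II prefers R (2 > 1) — not an equilibrium.
(T, R): Player I prefers B (0 > -3) — not an equilibrium.
(B, L): Player I prefers T (0 > -1.5) — not an equilibrium.
(B, R): Player II prefers L (2 > 0) — not an equilibrium.

none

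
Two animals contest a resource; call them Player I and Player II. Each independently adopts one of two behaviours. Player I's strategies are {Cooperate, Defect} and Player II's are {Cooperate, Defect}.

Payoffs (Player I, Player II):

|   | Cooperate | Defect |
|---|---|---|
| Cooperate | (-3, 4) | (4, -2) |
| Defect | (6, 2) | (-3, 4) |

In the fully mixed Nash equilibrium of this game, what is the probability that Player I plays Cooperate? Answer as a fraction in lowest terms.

Let r be the probability that Player I plays Cooperate. In a completely mixed equilibrium, Player II must be indifferent between Cooperate and Defect.
Player II's expected payoff from Cooperate is 4r + 2(1−r); from Defect it is −2r + 4(1−r).
Setting these equal: 2r + 2 = −6r + 4, so r = 1/4.

1/4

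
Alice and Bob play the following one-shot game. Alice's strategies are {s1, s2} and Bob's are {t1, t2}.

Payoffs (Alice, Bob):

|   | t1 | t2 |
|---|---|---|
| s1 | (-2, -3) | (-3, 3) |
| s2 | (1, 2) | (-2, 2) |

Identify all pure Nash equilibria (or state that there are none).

(s1, t1): Alice prefers s2 (1 > -2); Bob prefers t2 (3 > -3) — not an equilibrium.
(s1, t2): Alice prefers s2 (-2 > -3) — not an equilibrium.
(s2, t1): Alice gets 1 ≥ -2 from s1, and Bob gets 2 ≥ 2 from t2 — Nash equilibrium.
(s2, t2): Alice gets -2 ≥ -3 from s1, and Bob gets 2 ≥ 2 from t1 — Nash equilibrium.

(s2, t1) and (s2, t2)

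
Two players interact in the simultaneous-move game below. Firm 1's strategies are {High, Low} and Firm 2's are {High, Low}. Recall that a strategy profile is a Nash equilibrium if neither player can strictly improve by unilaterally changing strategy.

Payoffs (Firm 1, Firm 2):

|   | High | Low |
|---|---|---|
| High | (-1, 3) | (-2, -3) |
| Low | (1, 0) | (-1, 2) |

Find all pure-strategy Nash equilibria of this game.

(High, High): Firm 1 prefers Low (1 > -1) — not an equilibrium.
(High, Low): Firm 1 prefers Low (-1 > -2); Firm 2 prefers High (3 > -3) — not an equilibrium.
(Low, High): Firm 2 prefers Low (2 > 0) — not an equilibrium.
(Low, Low): Firm 1 gets -1 ≥ -2 from High, and Firm 2 gets 2 ≥ 0 from High — Nash equilibrium.

(Low, Low)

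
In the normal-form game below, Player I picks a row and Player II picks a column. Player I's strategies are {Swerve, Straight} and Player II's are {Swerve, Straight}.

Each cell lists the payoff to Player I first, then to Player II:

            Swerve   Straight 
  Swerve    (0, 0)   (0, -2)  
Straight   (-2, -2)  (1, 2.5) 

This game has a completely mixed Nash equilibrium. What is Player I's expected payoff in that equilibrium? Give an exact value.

First find q, the probability Player II plays Swerve, from Player I's indifference between Swerve and Straight: 0 = −2q + (1−q), giving q = 1/3.
Since Player I is indifferent in equilibrium, Player I's expected payoff equals the payoff from either row against (1/3, 2/3). Using Swerve: 0 = 0.

0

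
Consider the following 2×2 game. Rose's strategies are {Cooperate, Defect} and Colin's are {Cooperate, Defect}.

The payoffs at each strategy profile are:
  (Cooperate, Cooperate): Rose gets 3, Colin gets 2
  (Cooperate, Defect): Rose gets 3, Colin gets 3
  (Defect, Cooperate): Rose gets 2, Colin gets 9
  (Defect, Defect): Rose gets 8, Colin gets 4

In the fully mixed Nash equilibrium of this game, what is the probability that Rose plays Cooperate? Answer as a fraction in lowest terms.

5/6

Let p be the probability that Rose plays Cooperate. In a completely mixed equilibrium, Colin must be indifferent between Cooperate and Defect.
Colin's expected payoff from Cooperate is 2p + 9(1−p); from Defect it is 3p + 4(1−p).
Setting these equal: −7p + 9 = −p + 4, so p = 5/6.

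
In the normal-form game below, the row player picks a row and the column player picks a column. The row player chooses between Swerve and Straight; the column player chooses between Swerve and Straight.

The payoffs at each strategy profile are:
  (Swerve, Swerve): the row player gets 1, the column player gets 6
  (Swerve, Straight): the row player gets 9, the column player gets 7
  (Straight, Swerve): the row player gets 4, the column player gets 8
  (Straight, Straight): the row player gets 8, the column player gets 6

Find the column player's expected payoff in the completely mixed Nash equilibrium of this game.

20/3

First find p, the probability the row player plays Swerve, from the column player's indifference between Swerve and Straight: 6p + 8(1−p) = 7p + 6(1−p), giving p = 2/3.
Since the column player is indifferent in equilibrium, the column player's expected payoff equals the payoff from either column against (2/3, 1/3). Using Swerve: 6(2/3) + 8(1/3) = 20/3.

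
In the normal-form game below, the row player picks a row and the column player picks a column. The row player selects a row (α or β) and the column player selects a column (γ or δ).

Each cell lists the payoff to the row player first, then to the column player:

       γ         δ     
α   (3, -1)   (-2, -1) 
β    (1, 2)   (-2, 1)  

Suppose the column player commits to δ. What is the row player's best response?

Against δ, the row player earns -2 from α and -2 from β.
So either strategy is a best response.

either — both α and β are best responses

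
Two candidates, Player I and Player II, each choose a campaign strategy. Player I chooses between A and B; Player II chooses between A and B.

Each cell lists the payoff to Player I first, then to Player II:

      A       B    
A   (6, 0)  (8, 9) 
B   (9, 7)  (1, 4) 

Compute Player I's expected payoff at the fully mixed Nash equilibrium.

First find q, the probability Player II plays A, from Player I's indifference between A and B: 6q + 8(1−q) = 9q + (1−q), giving q = 7/10.
Since Player I is indifferent in equilibrium, Player I's expected payoff equals the payoff from either row against (7/10, 3/10). Using A: 6(7/10) + 8(3/10) = 33/5.

33/5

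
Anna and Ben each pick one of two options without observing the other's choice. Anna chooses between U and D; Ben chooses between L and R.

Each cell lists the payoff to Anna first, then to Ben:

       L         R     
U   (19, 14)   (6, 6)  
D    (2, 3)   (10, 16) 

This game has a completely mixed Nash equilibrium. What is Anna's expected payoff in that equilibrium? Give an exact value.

First find y, the probability Ben plays L, from Anna's indifference between U and D: 19y + 6(1−y) = 2y + 10(1−y), giving y = 4/21.
Since Anna is indifferent in equilibrium, Anna's expected payoff equals the payoff from either row against (4/21, 17/21). Using U: 19(4/21) + 6(17/21) = 178/21.

178/21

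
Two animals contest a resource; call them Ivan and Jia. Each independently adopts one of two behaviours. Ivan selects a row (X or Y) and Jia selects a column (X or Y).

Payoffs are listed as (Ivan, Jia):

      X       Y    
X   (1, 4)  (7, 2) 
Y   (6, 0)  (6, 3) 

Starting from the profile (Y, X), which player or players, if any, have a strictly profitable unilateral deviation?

Ivan at (Y, X) earns 6; deviating to X yields 1 — not better.
Jia earns 0; deviating to Y yields 3 — a strict improvement.
Only Jia has a strictly profitable deviation.

Jia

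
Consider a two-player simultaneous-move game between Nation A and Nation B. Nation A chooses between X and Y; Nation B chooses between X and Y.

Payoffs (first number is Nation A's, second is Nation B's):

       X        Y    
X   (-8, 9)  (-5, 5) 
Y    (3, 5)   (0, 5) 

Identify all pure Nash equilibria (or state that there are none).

(Y, X) and (Y, Y)

(X, X): Nation A prefers Y (3 > -8) — not an equilibrium.
(X, Y): Nation A prefers Y (0 > -5); Nation B prefers X (9 > 5) — not an equilibrium.
(Y, X): Nation A gets 3 ≥ -8 from X, and Nation B gets 5 ≥ 5 from Y — Nash equilibrium.
(Y, Y): Nation A gets 0 ≥ -5 from X, and Nation B gets 5 ≥ 5 from X — Nash equilibrium.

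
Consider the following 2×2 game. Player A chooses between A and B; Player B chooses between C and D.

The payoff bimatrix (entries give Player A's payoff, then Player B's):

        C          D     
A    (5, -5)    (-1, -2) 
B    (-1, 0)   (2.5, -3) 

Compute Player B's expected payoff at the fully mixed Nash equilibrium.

-5/2

First find x, the probability Player A plays A, from Player B's indifference between C and D: −5x = −2x − 3(1−x), giving x = 1/2.
Since Player B is indifferent in equilibrium, Player B's expected payoff equals the payoff from either column against (1/2, 1/2). Using C: −5(1/2) = -5/2.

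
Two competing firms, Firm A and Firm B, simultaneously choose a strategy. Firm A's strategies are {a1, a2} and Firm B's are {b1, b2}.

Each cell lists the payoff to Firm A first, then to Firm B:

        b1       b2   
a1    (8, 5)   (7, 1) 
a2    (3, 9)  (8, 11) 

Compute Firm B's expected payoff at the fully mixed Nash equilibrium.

23/3

First find x, the probability Firm A plays a1, from Firm B's indifference between b1 and b2: 5x + 9(1−x) = x + 11(1−x), giving x = 1/3.
Since Firm B is indifferent in equilibrium, Firm B's expected payoff equals the payoff from either column against (1/3, 2/3). Using b1: 5(1/3) + 9(2/3) = 23/3.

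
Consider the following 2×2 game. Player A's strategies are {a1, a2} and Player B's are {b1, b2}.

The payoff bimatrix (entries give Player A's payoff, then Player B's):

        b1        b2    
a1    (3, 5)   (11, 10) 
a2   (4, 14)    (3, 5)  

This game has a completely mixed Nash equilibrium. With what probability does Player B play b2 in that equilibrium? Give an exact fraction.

Let q be the probability that Player B plays b1. In a completely mixed equilibrium, Player A must be indifferent between a1 and a2.
Player A's expected payoff from a1 is 3q + 11(1−q); from a2 it is 4q + 3(1−q).
Setting these equal: −8q + 11 = q + 3, so q = 8/9.
Therefore Player B plays b2 with probability 1 − 8/9 = 1/9.

1/9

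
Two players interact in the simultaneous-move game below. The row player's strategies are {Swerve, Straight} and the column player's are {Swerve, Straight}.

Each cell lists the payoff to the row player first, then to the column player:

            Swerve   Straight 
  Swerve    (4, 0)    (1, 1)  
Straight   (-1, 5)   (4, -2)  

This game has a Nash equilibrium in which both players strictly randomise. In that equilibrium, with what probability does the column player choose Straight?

Let c be the probability that the column player plays Swerve. In a completely mixed equilibrium, the row player must be indifferent between Swerve and Straight.
The row player's expected payoff from Swerve is 4c + (1−c); from Straight it is −c + 4(1−c).
Setting these equal: 3c + 1 = −5c + 4, so c = 3/8.
Therefore the column player plays Straight with probability 1 − 3/8 = 5/8.

5/8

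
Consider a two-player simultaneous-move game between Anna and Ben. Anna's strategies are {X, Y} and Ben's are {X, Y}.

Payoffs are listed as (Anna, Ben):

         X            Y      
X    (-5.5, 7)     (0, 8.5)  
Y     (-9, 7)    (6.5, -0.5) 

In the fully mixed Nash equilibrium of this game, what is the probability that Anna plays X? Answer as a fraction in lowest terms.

Let p be the probability that Anna plays X. In a completely mixed equilibrium, Ben must be indifferent between X and Y.
Ben's expected payoff from X is 7p + 7(1−p); from Y it is 8.5p − 0.5(1−p).
Setting these equal: 7 = 9p − 0.5, so p = 5/6.

5/6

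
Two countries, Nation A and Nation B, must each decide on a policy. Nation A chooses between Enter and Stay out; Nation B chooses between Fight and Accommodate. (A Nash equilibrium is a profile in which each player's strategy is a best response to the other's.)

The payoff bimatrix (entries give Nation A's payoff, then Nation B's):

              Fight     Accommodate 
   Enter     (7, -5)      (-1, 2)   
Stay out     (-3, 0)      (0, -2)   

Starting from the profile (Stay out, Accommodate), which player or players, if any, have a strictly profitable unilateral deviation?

Nation B

Nation A at (Stay out, Accommodate) earns 0; deviating to Enter yields -1 — not better.
Nation B earns -2; deviating to Fight yields 0 — a strict improvement.
Only Nation B has a strictly profitable deviation.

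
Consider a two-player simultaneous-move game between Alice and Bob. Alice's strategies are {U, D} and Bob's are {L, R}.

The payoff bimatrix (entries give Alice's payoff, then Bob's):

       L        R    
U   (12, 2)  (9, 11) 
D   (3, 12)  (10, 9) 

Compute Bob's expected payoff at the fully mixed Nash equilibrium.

First find p, the probability Alice plays U, from Bob's indifference between L and R: 2p + 12(1−p) = 11p + 9(1−p), giving p = 1/4.
Since Bob is indifferent in equilibrium, Bob's expected payoff equals the payoff from either column against (1/4, 3/4). Using L: 2(1/4) + 12(3/4) = 19/2.

19/2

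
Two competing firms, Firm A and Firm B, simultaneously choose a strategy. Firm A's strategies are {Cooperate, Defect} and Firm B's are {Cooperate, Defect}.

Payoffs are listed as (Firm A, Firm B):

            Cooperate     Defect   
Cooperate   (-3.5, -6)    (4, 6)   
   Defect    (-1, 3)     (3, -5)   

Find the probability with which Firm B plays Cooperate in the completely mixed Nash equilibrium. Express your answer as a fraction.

Let c be the probability that Firm B plays Cooperate. In a completely mixed equilibrium, Firm A must be indifferent between Cooperate and Defect.
Firm A's expected payoff from Cooperate is −3.5c + 4(1−c); from Defect it is −c + 3(1−c).
Setting these equal: −7.5c + 4 = −4c + 3, so c = 2/7.

2/7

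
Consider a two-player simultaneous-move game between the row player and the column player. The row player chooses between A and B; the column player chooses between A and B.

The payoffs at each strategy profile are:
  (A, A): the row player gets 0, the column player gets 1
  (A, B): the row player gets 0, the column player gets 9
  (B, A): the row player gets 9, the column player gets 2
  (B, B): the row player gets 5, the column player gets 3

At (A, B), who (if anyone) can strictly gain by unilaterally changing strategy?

The row player

The row player at (A, B) earns 0; deviating to B yields 5 — a strict improvement.
The column player earns 9; deviating to A yields 1 — not better.
Only the row player has a strictly profitable deviation.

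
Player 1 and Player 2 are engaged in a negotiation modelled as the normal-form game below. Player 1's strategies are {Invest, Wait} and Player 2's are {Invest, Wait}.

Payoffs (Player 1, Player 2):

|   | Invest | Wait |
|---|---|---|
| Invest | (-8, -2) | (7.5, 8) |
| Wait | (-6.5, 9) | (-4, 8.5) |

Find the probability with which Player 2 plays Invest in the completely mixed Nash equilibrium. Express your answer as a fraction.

23/26

Let q be the probability that Player 2 plays Invest. In a completely mixed equilibrium, Player 1 must be indifferent between Invest and Wait.
Player 1's expected payoff from Invest is −8q + 7.5(1−q); from Wait it is −6.5q − 4(1−q).
Setting these equal: −15.5q + 7.5 = −2.5q − 4, so q = 23/26.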